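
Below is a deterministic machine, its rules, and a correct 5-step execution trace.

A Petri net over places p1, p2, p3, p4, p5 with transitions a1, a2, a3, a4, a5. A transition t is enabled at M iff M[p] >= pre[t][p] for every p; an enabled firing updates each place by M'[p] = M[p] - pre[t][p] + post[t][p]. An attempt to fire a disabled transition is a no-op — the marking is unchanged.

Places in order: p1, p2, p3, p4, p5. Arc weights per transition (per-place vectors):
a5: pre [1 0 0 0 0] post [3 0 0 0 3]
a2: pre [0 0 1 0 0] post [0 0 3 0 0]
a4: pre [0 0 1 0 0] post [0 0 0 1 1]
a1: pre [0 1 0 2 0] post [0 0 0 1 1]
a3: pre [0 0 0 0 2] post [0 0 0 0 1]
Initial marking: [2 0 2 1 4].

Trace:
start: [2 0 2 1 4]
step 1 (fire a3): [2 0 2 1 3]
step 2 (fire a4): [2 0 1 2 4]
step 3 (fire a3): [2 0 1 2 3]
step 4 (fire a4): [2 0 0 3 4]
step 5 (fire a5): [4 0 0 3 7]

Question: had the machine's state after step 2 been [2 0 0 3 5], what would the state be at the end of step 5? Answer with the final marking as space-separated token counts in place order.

4 0 0 3 7

state after step 2 := [2 0 0 3 5]
step 3 (fire a3): [2 0 0 3 4]
step 4 (fire a4): [2 0 0 3 4]
step 5 (fire a5): [4 0 0 3 7]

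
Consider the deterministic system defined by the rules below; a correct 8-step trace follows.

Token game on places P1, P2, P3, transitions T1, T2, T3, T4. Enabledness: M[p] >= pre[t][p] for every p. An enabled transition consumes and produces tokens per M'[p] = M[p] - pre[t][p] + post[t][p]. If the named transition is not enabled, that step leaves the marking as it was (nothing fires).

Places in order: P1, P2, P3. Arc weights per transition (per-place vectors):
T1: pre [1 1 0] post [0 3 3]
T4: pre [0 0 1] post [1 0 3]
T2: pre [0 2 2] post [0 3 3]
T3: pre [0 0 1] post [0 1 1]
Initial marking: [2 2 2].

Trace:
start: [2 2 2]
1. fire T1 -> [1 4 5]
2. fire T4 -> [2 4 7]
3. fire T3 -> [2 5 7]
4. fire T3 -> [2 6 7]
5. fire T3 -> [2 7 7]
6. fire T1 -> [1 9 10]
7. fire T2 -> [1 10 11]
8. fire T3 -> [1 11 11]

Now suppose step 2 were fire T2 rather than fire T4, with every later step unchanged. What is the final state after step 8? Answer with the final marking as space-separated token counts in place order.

0 12 10

(re-executing from step 2 with the substitution; state before step 2: [1 4 5])
2. fire T2 -> [1 5 6]
3. fire T3 -> [1 6 6]
4. fire T3 -> [1 7 6]
5. fire T3 -> [1 8 6]
6. fire T1 -> [0 10 9]
7. fire T2 -> [0 11 10]
8. fire T3 -> [0 12 10]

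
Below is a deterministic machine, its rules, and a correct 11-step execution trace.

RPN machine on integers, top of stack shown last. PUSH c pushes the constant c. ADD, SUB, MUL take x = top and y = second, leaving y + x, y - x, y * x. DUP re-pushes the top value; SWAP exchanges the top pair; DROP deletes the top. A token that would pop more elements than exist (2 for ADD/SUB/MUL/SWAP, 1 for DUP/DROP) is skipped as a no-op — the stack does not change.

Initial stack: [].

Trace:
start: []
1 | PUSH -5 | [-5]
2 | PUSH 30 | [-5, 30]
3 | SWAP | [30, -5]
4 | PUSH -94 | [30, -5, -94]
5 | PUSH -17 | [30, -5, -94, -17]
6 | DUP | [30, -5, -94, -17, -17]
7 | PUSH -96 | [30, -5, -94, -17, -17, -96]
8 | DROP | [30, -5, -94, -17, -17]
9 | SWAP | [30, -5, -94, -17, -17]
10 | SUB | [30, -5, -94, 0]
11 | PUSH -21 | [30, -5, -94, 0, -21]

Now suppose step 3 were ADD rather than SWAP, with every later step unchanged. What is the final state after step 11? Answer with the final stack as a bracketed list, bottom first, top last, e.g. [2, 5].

[25, -94, 0, -21]

(re-executing from step 3 with the substitution; state before step 3: [-5, 30])
3 | ADD | [25]
4 | PUSH -94 | [25, -94]
5 | PUSH -17 | [25, -94, -17]
6 | DUP | [25, -94, -17, -17]
7 | PUSH -96 | [25, -94, -17, -17, -96]
8 | DROP | [25, -94, -17, -17]
9 | SWAP | [25, -94, -17, -17]
10 | SUB | [25, -94, 0]
11 | PUSH -21 | [25, -94, 0, -21]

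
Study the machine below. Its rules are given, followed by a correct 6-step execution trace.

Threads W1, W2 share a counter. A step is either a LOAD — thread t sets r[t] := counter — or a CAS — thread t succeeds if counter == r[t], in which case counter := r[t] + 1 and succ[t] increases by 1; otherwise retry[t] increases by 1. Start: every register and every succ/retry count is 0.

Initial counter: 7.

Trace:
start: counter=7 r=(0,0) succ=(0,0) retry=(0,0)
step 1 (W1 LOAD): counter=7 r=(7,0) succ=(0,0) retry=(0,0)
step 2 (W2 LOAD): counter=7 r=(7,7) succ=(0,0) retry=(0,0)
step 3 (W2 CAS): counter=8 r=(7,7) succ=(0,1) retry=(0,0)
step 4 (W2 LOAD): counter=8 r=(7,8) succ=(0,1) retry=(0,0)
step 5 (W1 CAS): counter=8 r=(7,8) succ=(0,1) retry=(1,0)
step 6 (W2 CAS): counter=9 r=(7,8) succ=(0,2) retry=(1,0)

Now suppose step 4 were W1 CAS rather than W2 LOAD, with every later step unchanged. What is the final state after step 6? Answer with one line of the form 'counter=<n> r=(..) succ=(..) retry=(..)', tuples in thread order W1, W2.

counter=8 r=(7,7) succ=(0,1) retry=(2,1)

(re-executing from step 4 with the substitution; state before step 4: counter=8 r=(7,7) succ=(0,1) retry=(0,0))
step 4 (W1 CAS): counter=8 r=(7,7) succ=(0,1) retry=(1,0)
step 5 (W1 CAS): counter=8 r=(7,7) succ=(0,1) retry=(2,0)
step 6 (W2 CAS): counter=8 r=(7,7) succ=(0,1) retry=(2,1)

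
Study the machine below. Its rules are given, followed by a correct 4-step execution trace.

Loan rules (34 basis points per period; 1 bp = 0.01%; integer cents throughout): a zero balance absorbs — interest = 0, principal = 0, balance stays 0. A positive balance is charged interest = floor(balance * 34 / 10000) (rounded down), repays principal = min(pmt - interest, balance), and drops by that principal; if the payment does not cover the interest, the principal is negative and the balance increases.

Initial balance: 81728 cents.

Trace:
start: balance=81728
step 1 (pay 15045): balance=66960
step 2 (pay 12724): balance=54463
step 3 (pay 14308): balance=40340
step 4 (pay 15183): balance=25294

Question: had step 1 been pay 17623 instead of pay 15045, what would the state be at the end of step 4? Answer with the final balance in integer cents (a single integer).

(re-executing from step 1 with the substitution; state before step 1: balance=81728)
step 1 (pay 17623): balance=64382
step 2 (pay 12724): balance=51876
step 3 (pay 14308): balance=37744
step 4 (pay 15183): balance=22689

22689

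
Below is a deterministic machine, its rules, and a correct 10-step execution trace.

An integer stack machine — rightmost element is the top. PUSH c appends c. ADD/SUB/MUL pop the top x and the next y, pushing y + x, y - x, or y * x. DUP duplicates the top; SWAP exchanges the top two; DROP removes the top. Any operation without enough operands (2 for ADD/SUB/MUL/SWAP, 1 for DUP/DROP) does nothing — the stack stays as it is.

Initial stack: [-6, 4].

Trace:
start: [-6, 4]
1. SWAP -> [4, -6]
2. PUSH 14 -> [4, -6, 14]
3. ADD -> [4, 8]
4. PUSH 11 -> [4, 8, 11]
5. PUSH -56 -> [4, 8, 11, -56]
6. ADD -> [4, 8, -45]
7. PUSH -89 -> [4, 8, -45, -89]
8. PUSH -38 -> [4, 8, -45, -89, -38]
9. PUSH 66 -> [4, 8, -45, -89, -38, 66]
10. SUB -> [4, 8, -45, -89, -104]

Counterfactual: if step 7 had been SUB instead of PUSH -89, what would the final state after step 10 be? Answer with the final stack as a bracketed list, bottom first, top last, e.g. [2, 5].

[4, 53, -104]

(re-executing from step 7 with the substitution; state before step 7: [4, 8, -45])
7. SUB -> [4, 53]
8. PUSH -38 -> [4, 53, -38]
9. PUSH 66 -> [4, 53, -38, 66]
10. SUB -> [4, 53, -104]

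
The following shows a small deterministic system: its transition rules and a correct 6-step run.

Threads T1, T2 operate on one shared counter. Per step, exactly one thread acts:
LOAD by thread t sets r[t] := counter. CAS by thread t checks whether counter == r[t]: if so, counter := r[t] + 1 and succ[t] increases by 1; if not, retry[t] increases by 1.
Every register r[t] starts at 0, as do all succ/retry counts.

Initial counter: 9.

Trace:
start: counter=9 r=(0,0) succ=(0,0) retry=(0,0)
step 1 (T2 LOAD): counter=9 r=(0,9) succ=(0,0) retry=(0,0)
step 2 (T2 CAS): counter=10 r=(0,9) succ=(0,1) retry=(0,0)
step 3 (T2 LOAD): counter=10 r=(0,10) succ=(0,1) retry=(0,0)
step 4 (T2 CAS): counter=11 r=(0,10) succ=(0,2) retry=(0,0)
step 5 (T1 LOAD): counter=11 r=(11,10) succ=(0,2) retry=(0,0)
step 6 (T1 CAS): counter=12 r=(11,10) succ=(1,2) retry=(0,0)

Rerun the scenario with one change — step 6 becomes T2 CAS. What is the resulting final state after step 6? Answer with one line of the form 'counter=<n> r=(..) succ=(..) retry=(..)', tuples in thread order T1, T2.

counter=11 r=(11,10) succ=(0,2) retry=(0,1)

(re-executing from step 6 with the substitution; state before step 6: counter=11 r=(11,10) succ=(0,2) retry=(0,0))
step 6 (T2 CAS): counter=11 r=(11,10) succ=(0,2) retry=(0,1)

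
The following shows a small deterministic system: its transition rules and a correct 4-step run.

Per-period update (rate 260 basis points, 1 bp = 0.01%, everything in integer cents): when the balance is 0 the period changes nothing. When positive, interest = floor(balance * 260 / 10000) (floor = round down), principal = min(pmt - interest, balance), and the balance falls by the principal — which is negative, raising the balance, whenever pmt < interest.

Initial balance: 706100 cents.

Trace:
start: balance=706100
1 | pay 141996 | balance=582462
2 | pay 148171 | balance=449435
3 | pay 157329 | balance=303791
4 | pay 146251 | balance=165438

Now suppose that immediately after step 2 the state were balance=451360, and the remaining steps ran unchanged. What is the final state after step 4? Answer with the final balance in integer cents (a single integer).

167464

state after step 2 := balance=451360
3 | pay 157329 | balance=305766
4 | pay 146251 | balance=167464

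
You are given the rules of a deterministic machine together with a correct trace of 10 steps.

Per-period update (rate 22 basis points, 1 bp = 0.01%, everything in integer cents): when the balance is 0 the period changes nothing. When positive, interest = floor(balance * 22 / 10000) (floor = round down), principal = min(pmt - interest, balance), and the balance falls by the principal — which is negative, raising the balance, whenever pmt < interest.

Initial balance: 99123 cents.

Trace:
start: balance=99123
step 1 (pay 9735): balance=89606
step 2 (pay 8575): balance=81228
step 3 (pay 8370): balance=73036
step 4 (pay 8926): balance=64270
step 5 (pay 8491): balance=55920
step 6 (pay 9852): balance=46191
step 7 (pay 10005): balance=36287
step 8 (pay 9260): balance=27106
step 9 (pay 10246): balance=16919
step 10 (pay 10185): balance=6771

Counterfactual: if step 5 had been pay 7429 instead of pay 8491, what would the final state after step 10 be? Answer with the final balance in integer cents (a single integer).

7844

(re-executing from step 5 with the substitution; state before step 5: balance=64270)
step 5 (pay 7429): balance=56982
step 6 (pay 9852): balance=47255
step 7 (pay 10005): balance=37353
step 8 (pay 9260): balance=28175
step 9 (pay 10246): balance=17990
step 10 (pay 10185): balance=7844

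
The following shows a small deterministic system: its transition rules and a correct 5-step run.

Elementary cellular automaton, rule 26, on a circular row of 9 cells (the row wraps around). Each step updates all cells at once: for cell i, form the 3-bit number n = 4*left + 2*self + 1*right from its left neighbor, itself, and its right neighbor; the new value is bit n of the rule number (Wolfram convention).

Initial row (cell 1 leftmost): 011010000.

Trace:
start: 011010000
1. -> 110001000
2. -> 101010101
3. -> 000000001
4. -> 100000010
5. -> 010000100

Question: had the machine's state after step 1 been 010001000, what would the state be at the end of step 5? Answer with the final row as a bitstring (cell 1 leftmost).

state after step 1 := 010001000
2. -> 101010100
3. -> 000000011
4. -> 100000110
5. -> 010001100

010001100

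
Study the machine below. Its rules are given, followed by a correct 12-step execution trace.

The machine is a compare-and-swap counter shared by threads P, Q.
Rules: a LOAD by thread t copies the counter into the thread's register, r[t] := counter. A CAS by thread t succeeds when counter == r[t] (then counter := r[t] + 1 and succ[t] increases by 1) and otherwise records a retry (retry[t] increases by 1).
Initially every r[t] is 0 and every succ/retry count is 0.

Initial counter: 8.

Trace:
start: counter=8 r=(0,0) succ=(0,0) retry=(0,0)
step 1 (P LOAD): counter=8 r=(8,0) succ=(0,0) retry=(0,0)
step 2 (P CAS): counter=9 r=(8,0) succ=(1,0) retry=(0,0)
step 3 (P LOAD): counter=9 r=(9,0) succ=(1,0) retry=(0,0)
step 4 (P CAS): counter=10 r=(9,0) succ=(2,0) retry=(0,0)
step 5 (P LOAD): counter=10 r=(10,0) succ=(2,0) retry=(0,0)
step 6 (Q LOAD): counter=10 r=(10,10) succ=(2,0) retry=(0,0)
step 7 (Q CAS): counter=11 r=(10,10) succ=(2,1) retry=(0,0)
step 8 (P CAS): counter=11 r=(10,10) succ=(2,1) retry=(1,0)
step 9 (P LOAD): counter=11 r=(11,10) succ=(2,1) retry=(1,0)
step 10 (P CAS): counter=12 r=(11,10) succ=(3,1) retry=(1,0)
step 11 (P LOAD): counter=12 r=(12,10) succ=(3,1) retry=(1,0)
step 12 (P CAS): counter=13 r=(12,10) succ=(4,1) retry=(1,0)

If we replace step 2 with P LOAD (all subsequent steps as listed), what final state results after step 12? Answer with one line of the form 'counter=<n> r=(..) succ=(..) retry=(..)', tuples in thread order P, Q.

counter=12 r=(11,9) succ=(3,1) retry=(1,0)

(re-executing from step 2 with the substitution; state before step 2: counter=8 r=(8,0) succ=(0,0) retry=(0,0))
step 2 (P LOAD): counter=8 r=(8,0) succ=(0,0) retry=(0,0)
step 3 (P LOAD): counter=8 r=(8,0) succ=(0,0) retry=(0,0)
step 4 (P CAS): counter=9 r=(8,0) succ=(1,0) retry=(0,0)
step 5 (P LOAD): counter=9 r=(9,0) succ=(1,0) retry=(0,0)
step 6 (Q LOAD): counter=9 r=(9,9) succ=(1,0) retry=(0,0)
step 7 (Q CAS): counter=10 r=(9,9) succ=(1,1) retry=(0,0)
step 8 (P CAS): counter=10 r=(9,9) succ=(1,1) retry=(1,0)
step 9 (P LOAD): counter=10 r=(10,9) succ=(1,1) retry=(1,0)
step 10 (P CAS): counter=11 r=(10,9) succ=(2,1) retry=(1,0)
step 11 (P LOAD): counter=11 r=(11,9) succ=(2,1) retry=(1,0)
step 12 (P CAS): counter=12 r=(11,9) succ=(3,1) retry=(1,0)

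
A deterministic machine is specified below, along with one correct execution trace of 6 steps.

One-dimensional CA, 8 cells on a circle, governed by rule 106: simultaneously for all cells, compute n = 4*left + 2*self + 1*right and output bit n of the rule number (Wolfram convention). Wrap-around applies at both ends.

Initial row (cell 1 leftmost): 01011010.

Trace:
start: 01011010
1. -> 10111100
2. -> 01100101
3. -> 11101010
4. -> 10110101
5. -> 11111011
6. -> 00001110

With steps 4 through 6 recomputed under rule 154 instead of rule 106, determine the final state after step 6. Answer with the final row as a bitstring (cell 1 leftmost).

00010011

(re-executing steps 4..6 under rule 154; state before step 4: 11101010)
4. -> 11000000
5. -> 10100001
6. -> 00010011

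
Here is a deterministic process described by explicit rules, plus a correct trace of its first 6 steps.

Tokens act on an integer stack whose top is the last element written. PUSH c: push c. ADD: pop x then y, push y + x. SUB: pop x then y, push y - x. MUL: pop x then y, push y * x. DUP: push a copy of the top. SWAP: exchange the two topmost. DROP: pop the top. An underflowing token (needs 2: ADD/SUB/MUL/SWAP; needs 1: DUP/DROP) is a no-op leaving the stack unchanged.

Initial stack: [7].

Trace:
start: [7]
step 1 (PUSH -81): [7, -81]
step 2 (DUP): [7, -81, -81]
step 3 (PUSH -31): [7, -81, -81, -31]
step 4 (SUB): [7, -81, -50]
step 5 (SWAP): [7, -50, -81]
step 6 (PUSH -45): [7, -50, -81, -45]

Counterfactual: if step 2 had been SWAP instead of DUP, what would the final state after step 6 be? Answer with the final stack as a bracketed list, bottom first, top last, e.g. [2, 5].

[38, -81, -45]

(re-executing from step 2 with the substitution; state before step 2: [7, -81])
step 2 (SWAP): [-81, 7]
step 3 (PUSH -31): [-81, 7, -31]
step 4 (SUB): [-81, 38]
step 5 (SWAP): [38, -81]
step 6 (PUSH -45): [38, -81, -45]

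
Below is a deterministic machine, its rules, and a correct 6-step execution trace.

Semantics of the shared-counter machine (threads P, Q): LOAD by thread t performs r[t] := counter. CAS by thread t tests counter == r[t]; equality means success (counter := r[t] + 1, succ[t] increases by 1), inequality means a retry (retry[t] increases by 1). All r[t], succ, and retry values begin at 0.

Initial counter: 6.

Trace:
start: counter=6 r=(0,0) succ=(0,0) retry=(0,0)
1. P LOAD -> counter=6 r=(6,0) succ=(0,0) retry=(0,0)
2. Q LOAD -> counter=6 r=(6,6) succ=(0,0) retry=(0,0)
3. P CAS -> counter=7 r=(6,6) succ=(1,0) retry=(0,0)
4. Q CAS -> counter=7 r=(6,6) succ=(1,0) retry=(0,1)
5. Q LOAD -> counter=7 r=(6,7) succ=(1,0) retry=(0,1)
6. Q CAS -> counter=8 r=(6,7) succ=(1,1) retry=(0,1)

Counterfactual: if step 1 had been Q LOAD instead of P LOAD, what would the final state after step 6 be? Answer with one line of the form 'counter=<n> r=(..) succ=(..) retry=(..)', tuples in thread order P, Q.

(re-executing from step 1 with the substitution; state before step 1: counter=6 r=(0,0) succ=(0,0) retry=(0,0))
1. Q LOAD -> counter=6 r=(0,6) succ=(0,0) retry=(0,0)
2. Q LOAD -> counter=6 r=(0,6) succ=(0,0) retry=(0,0)
3. P CAS -> counter=6 r=(0,6) succ=(0,0) retry=(1,0)
4. Q CAS -> counter=7 r=(0,6) succ=(0,1) retry=(1,0)
5. Q LOAD -> counter=7 r=(0,7) succ=(0,1) retry=(1,0)
6. Q CAS -> counter=8 r=(0,7) succ=(0,2) retry=(1,0)

counter=8 r=(0,7) succ=(0,2) retry=(1,0)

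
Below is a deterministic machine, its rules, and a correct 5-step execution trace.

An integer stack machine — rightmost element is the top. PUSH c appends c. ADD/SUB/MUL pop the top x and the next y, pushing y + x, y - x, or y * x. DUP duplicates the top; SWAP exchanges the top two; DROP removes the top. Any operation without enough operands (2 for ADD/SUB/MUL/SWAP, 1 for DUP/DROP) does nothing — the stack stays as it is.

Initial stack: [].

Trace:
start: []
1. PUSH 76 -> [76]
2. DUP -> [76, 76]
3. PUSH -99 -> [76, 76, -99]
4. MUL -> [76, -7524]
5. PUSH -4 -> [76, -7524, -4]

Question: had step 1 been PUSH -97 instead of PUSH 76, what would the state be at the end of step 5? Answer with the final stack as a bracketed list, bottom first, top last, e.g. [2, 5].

(re-executing from step 1 with the substitution; state before step 1: [])
1. PUSH -97 -> [-97]
2. DUP -> [-97, -97]
3. PUSH -99 -> [-97, -97, -99]
4. MUL -> [-97, 9603]
5. PUSH -4 -> [-97, 9603, -4]

[-97, 9603, -4]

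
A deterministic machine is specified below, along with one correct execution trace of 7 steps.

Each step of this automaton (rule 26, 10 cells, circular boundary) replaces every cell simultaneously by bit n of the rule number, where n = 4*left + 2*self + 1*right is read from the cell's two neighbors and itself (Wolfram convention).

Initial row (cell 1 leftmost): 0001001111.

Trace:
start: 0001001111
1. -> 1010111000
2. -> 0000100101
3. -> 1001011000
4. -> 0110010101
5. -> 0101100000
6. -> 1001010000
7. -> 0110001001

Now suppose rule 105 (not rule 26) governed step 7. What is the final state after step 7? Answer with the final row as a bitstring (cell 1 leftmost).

(re-executing step 7 under rule 105; state before step 7: 1001010000)
7. -> 0000100110

0000100110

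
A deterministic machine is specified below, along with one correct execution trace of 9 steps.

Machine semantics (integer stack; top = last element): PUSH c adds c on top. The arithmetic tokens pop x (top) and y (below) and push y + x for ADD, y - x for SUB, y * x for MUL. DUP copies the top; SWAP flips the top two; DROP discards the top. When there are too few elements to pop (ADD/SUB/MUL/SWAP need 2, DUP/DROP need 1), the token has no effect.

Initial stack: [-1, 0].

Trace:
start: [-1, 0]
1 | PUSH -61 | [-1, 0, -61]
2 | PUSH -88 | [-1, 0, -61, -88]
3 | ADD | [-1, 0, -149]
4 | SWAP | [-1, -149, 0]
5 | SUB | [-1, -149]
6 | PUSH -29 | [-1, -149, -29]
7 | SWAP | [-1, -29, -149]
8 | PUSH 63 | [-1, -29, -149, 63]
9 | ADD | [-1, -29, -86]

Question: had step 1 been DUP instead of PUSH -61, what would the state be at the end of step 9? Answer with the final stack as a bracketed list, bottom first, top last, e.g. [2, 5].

[-1, -29, -25]

(re-executing from step 1 with the substitution; state before step 1: [-1, 0])
1 | DUP | [-1, 0, 0]
2 | PUSH -88 | [-1, 0, 0, -88]
3 | ADD | [-1, 0, -88]
4 | SWAP | [-1, -88, 0]
5 | SUB | [-1, -88]
6 | PUSH -29 | [-1, -88, -29]
7 | SWAP | [-1, -29, -88]
8 | PUSH 63 | [-1, -29, -88, 63]
9 | ADD | [-1, -29, -25]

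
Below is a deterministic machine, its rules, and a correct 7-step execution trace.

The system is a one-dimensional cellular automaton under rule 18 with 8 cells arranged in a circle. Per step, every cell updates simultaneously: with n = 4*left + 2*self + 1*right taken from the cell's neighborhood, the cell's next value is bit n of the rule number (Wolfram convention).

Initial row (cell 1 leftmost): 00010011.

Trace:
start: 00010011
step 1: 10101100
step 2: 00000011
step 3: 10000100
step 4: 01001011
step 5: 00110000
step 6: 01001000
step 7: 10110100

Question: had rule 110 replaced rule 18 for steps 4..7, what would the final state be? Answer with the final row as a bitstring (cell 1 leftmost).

(re-executing steps 4..7 under rule 110; state before step 4: 10000100)
step 4: 10001101
step 5: 10011111
step 6: 10110000
step 7: 11110001

11110001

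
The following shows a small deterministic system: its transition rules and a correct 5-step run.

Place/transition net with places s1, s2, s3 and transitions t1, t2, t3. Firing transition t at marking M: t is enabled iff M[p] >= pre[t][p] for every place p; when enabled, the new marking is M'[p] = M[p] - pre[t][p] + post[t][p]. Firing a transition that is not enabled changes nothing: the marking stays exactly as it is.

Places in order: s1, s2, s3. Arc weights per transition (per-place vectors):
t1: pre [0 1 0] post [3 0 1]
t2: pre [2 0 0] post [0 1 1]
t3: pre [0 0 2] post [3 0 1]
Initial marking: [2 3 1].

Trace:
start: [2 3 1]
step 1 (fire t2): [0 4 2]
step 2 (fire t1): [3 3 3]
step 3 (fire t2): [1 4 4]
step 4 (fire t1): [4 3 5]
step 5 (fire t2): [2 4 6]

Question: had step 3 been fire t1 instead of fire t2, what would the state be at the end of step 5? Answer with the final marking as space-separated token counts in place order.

7 2 6

(re-executing from step 3 with the substitution; state before step 3: [3 3 3])
step 3 (fire t1): [6 2 4]
step 4 (fire t1): [9 1 5]
step 5 (fire t2): [7 2 6]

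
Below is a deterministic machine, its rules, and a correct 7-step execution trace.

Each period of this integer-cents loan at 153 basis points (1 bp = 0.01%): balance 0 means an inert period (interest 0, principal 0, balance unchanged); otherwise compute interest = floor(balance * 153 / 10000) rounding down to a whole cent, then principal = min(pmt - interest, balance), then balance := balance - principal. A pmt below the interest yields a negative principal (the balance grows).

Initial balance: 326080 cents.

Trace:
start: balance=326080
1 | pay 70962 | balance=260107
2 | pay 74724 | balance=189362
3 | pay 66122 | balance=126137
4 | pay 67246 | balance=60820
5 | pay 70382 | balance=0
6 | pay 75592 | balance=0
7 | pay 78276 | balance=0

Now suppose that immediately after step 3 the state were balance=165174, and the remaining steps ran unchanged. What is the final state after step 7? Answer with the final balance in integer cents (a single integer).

0

state after step 3 := balance=165174
4 | pay 67246 | balance=100455
5 | pay 70382 | balance=31609
6 | pay 75592 | balance=0
7 | pay 78276 | balance=0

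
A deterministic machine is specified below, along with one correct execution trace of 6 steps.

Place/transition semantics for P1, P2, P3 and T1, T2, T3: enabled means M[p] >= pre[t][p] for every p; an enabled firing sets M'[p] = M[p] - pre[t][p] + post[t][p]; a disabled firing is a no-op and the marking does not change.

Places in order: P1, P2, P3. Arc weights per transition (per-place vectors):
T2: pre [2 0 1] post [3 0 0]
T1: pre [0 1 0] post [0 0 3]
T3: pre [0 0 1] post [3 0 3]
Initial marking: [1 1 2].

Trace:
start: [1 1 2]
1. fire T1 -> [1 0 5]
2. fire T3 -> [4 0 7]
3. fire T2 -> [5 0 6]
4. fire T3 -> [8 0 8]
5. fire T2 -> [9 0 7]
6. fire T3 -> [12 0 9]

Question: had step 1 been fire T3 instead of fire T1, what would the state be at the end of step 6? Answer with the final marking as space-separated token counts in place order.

(re-executing from step 1 with the substitution; state before step 1: [1 1 2])
1. fire T3 -> [4 1 4]
2. fire T3 -> [7 1 6]
3. fire T2 -> [8 1 5]
4. fire T3 -> [11 1 7]
5. fire T2 -> [12 1 6]
6. fire T3 -> [15 1 8]

15 1 8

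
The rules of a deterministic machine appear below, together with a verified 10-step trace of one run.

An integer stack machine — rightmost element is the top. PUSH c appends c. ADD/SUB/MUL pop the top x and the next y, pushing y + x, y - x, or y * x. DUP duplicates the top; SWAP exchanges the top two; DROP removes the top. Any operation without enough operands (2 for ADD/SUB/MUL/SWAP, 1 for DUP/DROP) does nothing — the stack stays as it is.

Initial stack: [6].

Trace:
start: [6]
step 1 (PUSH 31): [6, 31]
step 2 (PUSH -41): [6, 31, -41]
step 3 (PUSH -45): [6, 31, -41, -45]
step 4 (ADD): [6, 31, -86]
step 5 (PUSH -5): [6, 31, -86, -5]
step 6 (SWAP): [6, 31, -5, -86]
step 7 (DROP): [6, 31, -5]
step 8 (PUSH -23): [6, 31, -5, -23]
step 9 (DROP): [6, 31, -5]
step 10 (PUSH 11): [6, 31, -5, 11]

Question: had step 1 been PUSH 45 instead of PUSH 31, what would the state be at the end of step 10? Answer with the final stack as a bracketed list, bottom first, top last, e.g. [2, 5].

(re-executing from step 1 with the substitution; state before step 1: [6])
step 1 (PUSH 45): [6, 45]
step 2 (PUSH -41): [6, 45, -41]
step 3 (PUSH -45): [6, 45, -41, -45]
step 4 (ADD): [6, 45, -86]
step 5 (PUSH -5): [6, 45, -86, -5]
step 6 (SWAP): [6, 45, -5, -86]
step 7 (DROP): [6, 45, -5]
step 8 (PUSH -23): [6, 45, -5, -23]
step 9 (DROP): [6, 45, -5]
step 10 (PUSH 11): [6, 45, -5, 11]

[6, 45, -5, 11]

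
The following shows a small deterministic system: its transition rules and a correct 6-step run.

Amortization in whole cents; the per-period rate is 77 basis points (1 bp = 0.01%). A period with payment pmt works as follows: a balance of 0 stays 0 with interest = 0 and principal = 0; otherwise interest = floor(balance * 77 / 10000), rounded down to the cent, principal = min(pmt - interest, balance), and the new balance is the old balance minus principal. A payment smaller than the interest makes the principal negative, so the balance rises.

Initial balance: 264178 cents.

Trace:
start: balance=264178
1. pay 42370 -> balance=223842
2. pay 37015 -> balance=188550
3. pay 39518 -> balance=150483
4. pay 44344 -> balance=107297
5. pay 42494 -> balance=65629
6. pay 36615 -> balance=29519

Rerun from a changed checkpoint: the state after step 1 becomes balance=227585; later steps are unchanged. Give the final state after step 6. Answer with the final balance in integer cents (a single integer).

state after step 1 := balance=227585
2. pay 37015 -> balance=192322
3. pay 39518 -> balance=154284
4. pay 44344 -> balance=111127
5. pay 42494 -> balance=69488
6. pay 36615 -> balance=33408

33408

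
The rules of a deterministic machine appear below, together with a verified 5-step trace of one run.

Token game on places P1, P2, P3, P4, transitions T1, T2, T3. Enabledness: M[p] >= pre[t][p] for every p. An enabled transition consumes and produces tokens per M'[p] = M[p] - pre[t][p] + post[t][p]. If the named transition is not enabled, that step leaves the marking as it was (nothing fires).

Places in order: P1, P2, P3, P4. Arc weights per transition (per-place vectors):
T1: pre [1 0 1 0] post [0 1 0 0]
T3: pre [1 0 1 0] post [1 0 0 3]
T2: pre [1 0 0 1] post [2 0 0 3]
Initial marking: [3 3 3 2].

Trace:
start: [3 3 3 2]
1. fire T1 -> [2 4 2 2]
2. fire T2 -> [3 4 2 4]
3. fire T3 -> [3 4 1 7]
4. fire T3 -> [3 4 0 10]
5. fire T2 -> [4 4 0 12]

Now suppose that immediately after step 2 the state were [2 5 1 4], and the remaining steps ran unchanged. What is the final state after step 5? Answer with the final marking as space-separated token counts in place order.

state after step 2 := [2 5 1 4]
3. fire T3 -> [2 5 0 7]
4. fire T3 -> [2 5 0 7]
5. fire T2 -> [3 5 0 9]

3 5 0 9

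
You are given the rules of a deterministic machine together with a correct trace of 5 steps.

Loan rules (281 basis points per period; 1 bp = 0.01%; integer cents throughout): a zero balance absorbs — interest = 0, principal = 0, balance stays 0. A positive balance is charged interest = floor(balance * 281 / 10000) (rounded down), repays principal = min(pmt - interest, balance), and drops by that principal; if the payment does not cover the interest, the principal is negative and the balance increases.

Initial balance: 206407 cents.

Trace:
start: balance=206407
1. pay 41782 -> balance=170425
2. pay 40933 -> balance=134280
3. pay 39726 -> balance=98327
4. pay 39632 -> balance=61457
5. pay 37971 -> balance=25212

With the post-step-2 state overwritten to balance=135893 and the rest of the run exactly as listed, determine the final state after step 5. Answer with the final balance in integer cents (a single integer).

state after step 2 := balance=135893
3. pay 39726 -> balance=99985
4. pay 39632 -> balance=63162
5. pay 37971 -> balance=26965

26965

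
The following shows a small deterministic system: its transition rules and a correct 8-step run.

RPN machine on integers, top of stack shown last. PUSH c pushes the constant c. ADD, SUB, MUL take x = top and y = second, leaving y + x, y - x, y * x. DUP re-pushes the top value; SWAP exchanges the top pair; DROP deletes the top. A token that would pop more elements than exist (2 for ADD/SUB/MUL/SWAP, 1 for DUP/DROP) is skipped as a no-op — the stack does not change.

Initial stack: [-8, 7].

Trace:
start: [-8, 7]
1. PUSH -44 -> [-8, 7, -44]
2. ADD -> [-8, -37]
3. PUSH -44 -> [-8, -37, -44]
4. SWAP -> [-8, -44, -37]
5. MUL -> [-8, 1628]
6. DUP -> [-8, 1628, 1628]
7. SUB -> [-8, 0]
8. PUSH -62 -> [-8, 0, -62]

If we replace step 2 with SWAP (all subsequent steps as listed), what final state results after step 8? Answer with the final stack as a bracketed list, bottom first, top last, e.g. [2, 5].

[-8, -44, 0, -62]

(re-executing from step 2 with the substitution; state before step 2: [-8, 7, -44])
2. SWAP -> [-8, -44, 7]
3. PUSH -44 -> [-8, -44, 7, -44]
4. SWAP -> [-8, -44, -44, 7]
5. MUL -> [-8, -44, -308]
6. DUP -> [-8, -44, -308, -308]
7. SUB -> [-8, -44, 0]
8. PUSH -62 -> [-8, -44, 0, -62]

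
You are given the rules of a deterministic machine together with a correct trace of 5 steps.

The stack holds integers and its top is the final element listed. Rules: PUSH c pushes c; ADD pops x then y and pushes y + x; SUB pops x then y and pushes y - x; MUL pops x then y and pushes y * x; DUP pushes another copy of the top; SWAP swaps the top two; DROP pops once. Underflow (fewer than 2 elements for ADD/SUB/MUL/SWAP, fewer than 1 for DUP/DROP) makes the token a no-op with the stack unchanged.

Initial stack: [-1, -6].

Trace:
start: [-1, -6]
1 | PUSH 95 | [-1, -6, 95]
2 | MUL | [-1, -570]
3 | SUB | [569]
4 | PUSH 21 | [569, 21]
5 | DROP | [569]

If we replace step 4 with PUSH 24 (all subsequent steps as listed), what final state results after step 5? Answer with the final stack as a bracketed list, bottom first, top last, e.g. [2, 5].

[569]

(re-executing from step 4 with the substitution; state before step 4: [569])
4 | PUSH 24 | [569, 24]
5 | DROP | [569]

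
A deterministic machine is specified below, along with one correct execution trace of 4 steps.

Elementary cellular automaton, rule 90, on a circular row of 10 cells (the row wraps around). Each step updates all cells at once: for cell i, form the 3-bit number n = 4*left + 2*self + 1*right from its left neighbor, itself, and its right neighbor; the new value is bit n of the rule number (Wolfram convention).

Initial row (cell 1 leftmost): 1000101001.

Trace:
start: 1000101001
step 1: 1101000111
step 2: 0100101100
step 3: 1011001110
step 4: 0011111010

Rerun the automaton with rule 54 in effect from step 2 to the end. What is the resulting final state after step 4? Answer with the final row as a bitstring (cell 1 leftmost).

1110100010

(re-executing steps 2..4 under rule 54; state before step 2: 1101000111)
step 2: 0011101000
step 3: 0100011100
step 4: 1110100010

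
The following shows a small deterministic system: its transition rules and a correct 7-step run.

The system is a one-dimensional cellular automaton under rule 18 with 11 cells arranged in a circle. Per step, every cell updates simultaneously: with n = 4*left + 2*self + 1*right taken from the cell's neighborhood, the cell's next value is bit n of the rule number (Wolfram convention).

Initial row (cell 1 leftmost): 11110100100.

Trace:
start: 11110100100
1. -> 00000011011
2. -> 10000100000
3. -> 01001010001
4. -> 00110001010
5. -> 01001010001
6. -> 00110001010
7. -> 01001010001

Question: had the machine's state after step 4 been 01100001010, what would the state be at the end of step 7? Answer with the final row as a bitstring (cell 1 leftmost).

10000000001

state after step 4 := 01100001010
5. -> 10010010001
6. -> 01101101010
7. -> 10000000001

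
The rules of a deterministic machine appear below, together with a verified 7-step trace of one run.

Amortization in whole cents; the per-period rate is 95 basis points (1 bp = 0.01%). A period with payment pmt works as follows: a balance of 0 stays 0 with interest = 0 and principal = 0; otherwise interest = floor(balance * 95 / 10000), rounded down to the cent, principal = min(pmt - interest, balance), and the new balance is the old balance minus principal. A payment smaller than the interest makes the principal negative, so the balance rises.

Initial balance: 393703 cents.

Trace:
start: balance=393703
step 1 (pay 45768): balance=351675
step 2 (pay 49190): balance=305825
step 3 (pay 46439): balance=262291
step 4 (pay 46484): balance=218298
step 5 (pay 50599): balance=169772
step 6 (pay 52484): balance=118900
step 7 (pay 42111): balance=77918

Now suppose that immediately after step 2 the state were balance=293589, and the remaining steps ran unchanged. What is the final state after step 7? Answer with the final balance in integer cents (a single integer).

state after step 2 := balance=293589
step 3 (pay 46439): balance=249939
step 4 (pay 46484): balance=205829
step 5 (pay 50599): balance=157185
step 6 (pay 52484): balance=106194
step 7 (pay 42111): balance=65091

65091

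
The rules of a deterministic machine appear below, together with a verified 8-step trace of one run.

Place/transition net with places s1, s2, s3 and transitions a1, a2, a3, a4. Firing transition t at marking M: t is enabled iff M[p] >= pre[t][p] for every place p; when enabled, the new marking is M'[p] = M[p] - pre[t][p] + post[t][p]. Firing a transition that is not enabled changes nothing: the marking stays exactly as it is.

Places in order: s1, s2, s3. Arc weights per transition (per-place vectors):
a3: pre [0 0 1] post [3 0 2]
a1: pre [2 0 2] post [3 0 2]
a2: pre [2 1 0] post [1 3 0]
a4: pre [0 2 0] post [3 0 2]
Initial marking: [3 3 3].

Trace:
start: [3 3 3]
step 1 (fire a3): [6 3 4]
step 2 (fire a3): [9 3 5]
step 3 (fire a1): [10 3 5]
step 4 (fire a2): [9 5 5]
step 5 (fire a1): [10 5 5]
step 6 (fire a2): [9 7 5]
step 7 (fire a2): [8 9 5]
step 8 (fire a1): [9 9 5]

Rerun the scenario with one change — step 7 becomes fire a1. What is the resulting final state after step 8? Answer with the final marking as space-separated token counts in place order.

(re-executing from step 7 with the substitution; state before step 7: [9 7 5])
step 7 (fire a1): [10 7 5]
step 8 (fire a1): [11 7 5]

11 7 5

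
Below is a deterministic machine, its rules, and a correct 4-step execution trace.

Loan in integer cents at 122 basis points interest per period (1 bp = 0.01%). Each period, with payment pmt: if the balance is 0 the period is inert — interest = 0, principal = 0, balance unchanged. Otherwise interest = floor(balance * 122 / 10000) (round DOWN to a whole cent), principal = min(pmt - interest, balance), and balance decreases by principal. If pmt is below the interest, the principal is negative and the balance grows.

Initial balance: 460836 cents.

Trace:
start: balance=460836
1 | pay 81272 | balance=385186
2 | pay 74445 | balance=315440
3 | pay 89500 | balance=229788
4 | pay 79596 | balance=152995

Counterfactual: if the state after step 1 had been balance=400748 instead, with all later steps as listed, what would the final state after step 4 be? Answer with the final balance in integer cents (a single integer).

state after step 1 := balance=400748
2 | pay 74445 | balance=331192
3 | pay 89500 | balance=245732
4 | pay 79596 | balance=169133

169133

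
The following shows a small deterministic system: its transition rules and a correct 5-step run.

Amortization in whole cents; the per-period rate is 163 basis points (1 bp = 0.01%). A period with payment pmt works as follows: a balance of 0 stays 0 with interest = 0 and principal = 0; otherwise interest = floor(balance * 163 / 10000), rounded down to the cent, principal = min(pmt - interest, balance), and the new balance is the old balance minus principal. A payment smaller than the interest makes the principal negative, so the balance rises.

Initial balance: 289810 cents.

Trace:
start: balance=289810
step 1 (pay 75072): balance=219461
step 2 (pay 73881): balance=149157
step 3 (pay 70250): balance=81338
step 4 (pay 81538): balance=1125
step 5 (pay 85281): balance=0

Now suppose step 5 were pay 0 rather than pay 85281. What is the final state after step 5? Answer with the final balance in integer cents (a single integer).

1143

(re-executing from step 5 with the substitution; state before step 5: balance=1125)
step 5 (pay 0): balance=1143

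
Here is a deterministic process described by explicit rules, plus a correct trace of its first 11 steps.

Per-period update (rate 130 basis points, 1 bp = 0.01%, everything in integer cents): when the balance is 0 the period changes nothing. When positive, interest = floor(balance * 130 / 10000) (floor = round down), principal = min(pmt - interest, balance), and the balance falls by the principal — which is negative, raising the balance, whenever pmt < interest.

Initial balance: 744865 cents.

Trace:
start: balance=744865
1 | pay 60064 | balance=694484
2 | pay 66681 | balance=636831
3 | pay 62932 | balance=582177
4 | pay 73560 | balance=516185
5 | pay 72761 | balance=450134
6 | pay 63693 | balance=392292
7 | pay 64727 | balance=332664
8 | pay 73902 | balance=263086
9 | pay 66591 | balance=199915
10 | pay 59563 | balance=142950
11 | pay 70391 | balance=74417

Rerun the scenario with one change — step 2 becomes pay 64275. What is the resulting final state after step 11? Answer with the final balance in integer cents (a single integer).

77121

(re-executing from step 2 with the substitution; state before step 2: balance=694484)
2 | pay 64275 | balance=639237
3 | pay 62932 | balance=584615
4 | pay 73560 | balance=518654
5 | pay 72761 | balance=452635
6 | pay 63693 | balance=394826
7 | pay 64727 | balance=335231
8 | pay 73902 | balance=265687
9 | pay 66591 | balance=202549
10 | pay 59563 | balance=145619
11 | pay 70391 | balance=77121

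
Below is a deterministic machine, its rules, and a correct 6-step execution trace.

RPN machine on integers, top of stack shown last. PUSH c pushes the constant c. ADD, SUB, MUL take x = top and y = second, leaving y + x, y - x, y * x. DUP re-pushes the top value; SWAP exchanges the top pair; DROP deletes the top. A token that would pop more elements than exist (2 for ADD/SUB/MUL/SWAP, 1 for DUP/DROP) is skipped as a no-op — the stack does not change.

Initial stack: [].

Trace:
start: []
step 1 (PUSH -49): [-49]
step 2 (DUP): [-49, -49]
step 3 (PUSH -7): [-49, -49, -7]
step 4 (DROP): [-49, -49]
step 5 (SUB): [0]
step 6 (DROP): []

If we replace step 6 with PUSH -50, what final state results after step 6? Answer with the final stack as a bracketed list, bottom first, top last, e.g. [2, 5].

[0, -50]

(re-executing from step 6 with the substitution; state before step 6: [0])
step 6 (PUSH -50): [0, -50]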